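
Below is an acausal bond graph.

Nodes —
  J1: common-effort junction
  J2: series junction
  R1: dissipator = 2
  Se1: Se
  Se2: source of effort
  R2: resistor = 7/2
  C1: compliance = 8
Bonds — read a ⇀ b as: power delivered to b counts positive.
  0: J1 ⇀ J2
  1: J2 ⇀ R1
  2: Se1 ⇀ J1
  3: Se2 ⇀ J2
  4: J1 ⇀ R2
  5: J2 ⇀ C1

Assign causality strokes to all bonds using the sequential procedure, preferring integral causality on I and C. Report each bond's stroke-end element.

b2 stroke→J1  (Se1 fixes effort; stroke away)
b3 stroke→J2  (Se2 (Se) sets effort on bond)
b0 stroke→J2  (common-e at J1 fixed by 2)
b4 stroke→R2  (J1 effort already set via bond 2)
b5 stroke→J2  (prefer integral on C1)
b1 stroke→R1  (J2: last free bond brings flow in)

b0 stroke at J2
b1 stroke at R1
b2 stroke at J1
b3 stroke at J2
b4 stroke at R2
b5 stroke at J2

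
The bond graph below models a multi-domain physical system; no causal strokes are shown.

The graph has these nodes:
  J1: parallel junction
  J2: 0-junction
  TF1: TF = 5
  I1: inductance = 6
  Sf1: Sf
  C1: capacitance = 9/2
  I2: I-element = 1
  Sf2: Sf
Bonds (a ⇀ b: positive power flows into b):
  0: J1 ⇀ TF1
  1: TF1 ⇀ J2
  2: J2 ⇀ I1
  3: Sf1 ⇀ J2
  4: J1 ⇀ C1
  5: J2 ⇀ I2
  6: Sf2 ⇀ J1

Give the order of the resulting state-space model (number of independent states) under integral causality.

bond 3 →Sf1  (Sf1 fixes flow; stroke at Sf1)
bond 6 →Sf2  (Sf2: flow source, stroke at near end)
bond 2 →I1  (I1 outputs flow p/I1)
bond 4 →J1  (C1 integral (e out))
bond 0 →TF1  (J1: bond 4 brought effort, rest push out)
bond 1 →J2  (TF TF1: opposite of bond 0)
bond 5 →I2  (0-jn J2 has e-setter on 1)

3  (C1, I1, I2 all integral)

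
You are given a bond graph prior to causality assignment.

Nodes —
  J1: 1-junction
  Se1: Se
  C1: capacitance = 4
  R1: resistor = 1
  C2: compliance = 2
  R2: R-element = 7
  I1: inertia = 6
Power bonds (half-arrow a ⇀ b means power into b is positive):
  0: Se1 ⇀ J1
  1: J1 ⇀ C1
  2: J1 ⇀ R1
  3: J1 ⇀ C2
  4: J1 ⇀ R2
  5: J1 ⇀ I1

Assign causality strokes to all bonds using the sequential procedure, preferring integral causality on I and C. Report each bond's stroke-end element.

b0 stroke→J1
b1 stroke→J1
b2 stroke→J1
b3 stroke→J1
b4 stroke→J1
b5 stroke→I1

#0 →J1  (Se1: effort source, stroke at far end)
#1 →J1  (C1 outputs effort q/C1)
#3 →J1  (C2 outputs effort q/C2)
#5 →I1  (I1: I, integral causality)
#2 →J1  (common-f at J1 fixed by 5)
#4 →J1  (J1: bond 5 brought flow, rest push out)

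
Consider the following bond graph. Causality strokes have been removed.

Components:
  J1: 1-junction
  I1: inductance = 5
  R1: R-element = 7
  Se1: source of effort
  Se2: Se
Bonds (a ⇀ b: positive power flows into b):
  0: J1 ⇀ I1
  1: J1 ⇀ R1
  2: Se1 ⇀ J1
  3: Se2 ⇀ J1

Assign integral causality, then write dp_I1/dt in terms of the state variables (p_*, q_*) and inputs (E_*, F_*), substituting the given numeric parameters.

#2 →J1  (Se1 fixes effort; stroke away)
#3 →J1  (source Se2 imposes e)
#0 →I1  (I1: I, integral causality)
#1 →J1  (common-f at J1 fixed by 0)

dp_I1/dt = E_Se1 + E_Se2 - 7*p_I1/5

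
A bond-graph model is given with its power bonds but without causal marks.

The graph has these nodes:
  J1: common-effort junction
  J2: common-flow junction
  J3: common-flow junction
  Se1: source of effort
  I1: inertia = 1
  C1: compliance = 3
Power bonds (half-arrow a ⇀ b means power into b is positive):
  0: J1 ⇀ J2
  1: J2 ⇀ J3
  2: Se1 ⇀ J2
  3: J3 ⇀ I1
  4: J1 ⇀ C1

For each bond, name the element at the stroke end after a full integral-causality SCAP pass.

bond 0 stroke at J2
bond 1 stroke at J3
bond 2 stroke at J2
bond 3 stroke at I1
bond 4 stroke at J1

b2 →J2  (Se1 fixes effort; stroke away)
b3 →I1  (I1 outputs flow p/I1)
b1 →J3  (J3: bond 3 brought flow, rest push out)
b0 →J2  (J2: bond 1 brought flow, rest push out)
b4 →J1  (J1: last free bond brings effort in)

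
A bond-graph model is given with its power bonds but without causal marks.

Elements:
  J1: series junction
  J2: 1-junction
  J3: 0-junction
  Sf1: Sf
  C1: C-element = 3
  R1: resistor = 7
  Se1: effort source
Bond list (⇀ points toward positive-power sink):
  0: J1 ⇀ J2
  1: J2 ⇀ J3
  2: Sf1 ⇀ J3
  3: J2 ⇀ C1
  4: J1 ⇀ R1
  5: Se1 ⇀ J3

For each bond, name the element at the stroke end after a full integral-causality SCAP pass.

b2 stroke at Sf1  (Sf1 (Sf) sets flow on bond)
b5 stroke at J3  (source Se1 imposes e)
b1 stroke at J2  (0-jn J3 has e-setter on 5)
b3 stroke at J2  (prefer integral on C1)
b0 stroke at J1  (only one flow-in slot at J2)
b4 stroke at R1  (J1: last free bond brings flow in)

b0 |J1
b1 |J2
b2 |Sf1
b3 |J2
b4 |R1
b5 |J3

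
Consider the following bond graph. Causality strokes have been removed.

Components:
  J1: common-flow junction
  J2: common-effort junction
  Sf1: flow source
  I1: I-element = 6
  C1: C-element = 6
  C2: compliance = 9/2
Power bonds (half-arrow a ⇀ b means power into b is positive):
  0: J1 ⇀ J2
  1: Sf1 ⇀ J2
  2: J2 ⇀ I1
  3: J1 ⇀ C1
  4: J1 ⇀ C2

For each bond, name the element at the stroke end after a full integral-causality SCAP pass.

β1 →Sf1  (Sf1: flow source, stroke at near end)
β2 →I1  (I1: I, integral causality)
β0 →J2  (closing 0-jn rule on J2)
β3 →J1  (J1: bond 0 brought flow, rest push out)
β4 →J1  (J1: bond 0 brought flow, rest push out)

bond 0 |J2
bond 1 |Sf1
bond 2 |I1
bond 3 |J1
bond 4 |J1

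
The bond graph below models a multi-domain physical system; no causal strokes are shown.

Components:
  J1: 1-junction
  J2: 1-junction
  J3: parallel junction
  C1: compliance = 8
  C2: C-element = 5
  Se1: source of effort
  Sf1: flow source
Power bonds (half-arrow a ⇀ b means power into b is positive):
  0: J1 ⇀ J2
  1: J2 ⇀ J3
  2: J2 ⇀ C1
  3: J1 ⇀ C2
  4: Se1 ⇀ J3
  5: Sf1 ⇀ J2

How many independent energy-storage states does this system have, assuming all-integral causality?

#4 |J3  (Se1 fixes effort; stroke away)
#5 |Sf1  (source Sf1 imposes f)
#0 |J2  (common-f at J2 fixed by 5)
#1 |J2  (J2 flow already set via bond 5)
#2 |J2  (1-jn J2 has f-setter on 5)
#3 |J1  (common-f at J1 fixed by 0)

2  (C1, C2 all integral)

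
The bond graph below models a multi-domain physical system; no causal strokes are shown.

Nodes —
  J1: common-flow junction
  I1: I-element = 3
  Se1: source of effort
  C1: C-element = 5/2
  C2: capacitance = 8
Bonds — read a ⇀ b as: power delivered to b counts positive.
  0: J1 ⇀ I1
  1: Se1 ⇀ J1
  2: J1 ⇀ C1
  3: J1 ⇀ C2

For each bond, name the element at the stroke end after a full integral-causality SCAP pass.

bond 0 →I1
bond 1 →J1
bond 2 →J1
bond 3 →J1

bond 1 |J1  (source Se1 imposes e)
bond 0 |I1  (I1 integral (f out))
bond 2 |J1  (J1 flow already set via bond 0)
bond 3 |J1  (J1 flow already set via bond 0)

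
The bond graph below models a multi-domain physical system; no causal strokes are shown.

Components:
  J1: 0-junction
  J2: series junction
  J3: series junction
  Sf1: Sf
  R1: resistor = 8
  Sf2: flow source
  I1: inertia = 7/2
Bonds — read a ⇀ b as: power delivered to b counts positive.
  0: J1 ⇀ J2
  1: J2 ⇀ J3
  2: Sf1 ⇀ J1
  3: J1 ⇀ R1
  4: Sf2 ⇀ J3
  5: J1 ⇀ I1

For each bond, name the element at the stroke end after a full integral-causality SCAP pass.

b2 →Sf1  (Sf1 fixes flow; stroke at Sf1)
b4 →Sf2  (Sf2 (Sf) sets flow on bond)
b1 →J3  (common-f at J3 fixed by 4)
b0 →J2  (J2: bond 1 brought flow, rest push out)
b5 →I1  (I1 outputs flow p/I1)
b3 →J1  (J1: last free bond brings effort in)

β0 |J2
β1 |J3
β2 |Sf1
β3 |J1
β4 |Sf2
β5 |I1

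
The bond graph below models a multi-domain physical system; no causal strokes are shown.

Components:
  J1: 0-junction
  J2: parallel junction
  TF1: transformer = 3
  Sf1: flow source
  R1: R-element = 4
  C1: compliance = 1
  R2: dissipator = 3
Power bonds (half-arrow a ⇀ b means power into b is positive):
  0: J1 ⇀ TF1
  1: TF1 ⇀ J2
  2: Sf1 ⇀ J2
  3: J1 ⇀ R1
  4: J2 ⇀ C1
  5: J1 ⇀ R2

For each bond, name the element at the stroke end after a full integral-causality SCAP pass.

β0 stroke→J1
β1 stroke→TF1
β2 stroke→Sf1
β3 stroke→R1
β4 stroke→J2
β5 stroke→R2

b2 |Sf1  (Sf1 fixes flow; stroke at Sf1)
b4 |J2  (C1: C, integral causality)
b1 |TF1  (0-jn J2 has e-setter on 4)
b0 |J1  (TF1: transformer flips bond 1)
b3 |R1  (J1: bond 0 brought effort, rest push out)
b5 |R2  (J1 effort already set via bond 0)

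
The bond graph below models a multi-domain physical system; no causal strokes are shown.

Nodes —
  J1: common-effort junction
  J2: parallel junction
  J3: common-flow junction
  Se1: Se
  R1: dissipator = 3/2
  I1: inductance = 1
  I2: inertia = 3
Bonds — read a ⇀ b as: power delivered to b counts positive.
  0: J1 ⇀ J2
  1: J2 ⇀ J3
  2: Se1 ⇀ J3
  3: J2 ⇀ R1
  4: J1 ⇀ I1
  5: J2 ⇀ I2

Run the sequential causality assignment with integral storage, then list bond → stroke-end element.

#2 |J3  (Se1: effort source, stroke at far end)
#1 |J2  (only one flow-in slot at J3)
#0 |J1  (0-jn J2 has e-setter on 1)
#3 |R1  (0-jn J2 has e-setter on 1)
#5 |I2  (common-e at J2 fixed by 1)
#4 |I1  (J1 effort already set via bond 0)

β0 stroke at J1
β1 stroke at J2
β2 stroke at J3
β3 stroke at R1
β4 stroke at I1
β5 stroke at I2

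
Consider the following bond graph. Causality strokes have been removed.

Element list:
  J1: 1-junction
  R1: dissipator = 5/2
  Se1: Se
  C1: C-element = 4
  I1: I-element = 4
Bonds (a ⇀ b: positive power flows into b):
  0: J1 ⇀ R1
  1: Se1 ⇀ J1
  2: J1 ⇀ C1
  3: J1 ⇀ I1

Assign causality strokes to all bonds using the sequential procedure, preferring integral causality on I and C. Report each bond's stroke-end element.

#1 →J1  (Se1: effort source, stroke at far end)
#2 →J1  (prefer integral on C1)
#3 →I1  (I1 integral (f out))
#0 →J1  (J1 flow already set via bond 3)

b0 →J1
b1 →J1
b2 →J1
b3 →I1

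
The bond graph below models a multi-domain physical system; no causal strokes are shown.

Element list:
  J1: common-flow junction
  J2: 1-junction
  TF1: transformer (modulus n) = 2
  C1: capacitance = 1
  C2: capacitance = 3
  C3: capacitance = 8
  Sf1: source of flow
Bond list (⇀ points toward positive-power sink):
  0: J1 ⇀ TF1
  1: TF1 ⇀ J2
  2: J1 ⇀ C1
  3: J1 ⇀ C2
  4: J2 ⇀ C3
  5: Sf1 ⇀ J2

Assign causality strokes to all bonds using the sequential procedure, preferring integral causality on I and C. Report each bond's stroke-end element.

b5 |Sf1  (source Sf1 imposes f)
b1 |J2  (1-jn J2 has f-setter on 5)
b4 |J2  (1-jn J2 has f-setter on 5)
b0 |TF1  (TF1: transformer flips bond 1)
b2 |J1  (J1: bond 0 brought flow, rest push out)
b3 |J1  (J1: bond 0 brought flow, rest push out)

bond 0 →TF1
bond 1 →J2
bond 2 →J1
bond 3 →J1
bond 4 →J2
bond 5 →Sf1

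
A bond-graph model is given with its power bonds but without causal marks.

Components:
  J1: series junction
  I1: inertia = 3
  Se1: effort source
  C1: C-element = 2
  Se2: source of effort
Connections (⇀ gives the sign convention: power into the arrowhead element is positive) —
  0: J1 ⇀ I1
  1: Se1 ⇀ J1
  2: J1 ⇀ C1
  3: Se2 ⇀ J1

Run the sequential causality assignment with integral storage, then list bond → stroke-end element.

#1 stroke→J1  (Se1: effort source, stroke at far end)
#3 stroke→J1  (Se2 (Se) sets effort on bond)
#0 stroke→I1  (I1 outputs flow p/I1)
#2 stroke→J1  (1-jn J1 has f-setter on 0)

bond 0 |I1
bond 1 |J1
bond 2 |J1
bond 3 |J1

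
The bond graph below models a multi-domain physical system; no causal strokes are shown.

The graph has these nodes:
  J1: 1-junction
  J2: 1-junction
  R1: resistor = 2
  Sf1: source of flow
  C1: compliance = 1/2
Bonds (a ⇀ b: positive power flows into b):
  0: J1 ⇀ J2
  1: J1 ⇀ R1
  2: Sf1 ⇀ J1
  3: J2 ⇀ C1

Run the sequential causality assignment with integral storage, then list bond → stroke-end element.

β2 →Sf1  (Sf1 fixes flow; stroke at Sf1)
β0 →J1  (J1 flow already set via bond 2)
β1 →J1  (J1: bond 2 brought flow, rest push out)
β3 →J2  (1-jn J2 has f-setter on 0)

β0 stroke at J1
β1 stroke at J1
β2 stroke at Sf1
β3 stroke at J2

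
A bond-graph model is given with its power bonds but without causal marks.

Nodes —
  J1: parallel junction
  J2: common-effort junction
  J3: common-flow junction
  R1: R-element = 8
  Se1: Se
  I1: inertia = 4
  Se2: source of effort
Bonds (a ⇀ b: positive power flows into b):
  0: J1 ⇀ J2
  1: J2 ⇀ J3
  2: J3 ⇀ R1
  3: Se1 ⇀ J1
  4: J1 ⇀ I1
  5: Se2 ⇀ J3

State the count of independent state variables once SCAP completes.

b3 stroke→J1  (Se1 fixes effort; stroke away)
b5 stroke→J3  (Se2 (Se) sets effort on bond)
b0 stroke→J2  (J1 effort already set via bond 3)
b4 stroke→I1  (J1 effort already set via bond 3)
b1 stroke→J3  (J2: bond 0 brought effort, rest push out)
b2 stroke→R1  (J3 needs exactly one f-in)

1  (I1 all integral)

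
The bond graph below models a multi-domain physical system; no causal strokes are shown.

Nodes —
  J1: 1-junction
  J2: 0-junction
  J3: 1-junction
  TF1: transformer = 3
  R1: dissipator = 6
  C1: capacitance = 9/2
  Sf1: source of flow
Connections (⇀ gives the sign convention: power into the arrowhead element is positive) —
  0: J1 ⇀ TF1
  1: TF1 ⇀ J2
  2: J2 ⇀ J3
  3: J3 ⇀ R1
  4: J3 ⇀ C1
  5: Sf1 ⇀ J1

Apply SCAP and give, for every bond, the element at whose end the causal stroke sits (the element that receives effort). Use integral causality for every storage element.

#5 stroke→Sf1  (Sf1 (Sf) sets flow on bond)
#0 stroke→J1  (1-jn J1 has f-setter on 5)
#1 stroke→TF1  (TF1 one-in-one-out from 0)
#2 stroke→J2  (only one effort-in slot at J2)
#3 stroke→J3  (common-f at J3 fixed by 2)
#4 stroke→J3  (J3: bond 2 brought flow, rest push out)

bond 0 stroke→J1
bond 1 stroke→TF1
bond 2 stroke→J2
bond 3 stroke→J3
bond 4 stroke→J3
bond 5 stroke→Sf1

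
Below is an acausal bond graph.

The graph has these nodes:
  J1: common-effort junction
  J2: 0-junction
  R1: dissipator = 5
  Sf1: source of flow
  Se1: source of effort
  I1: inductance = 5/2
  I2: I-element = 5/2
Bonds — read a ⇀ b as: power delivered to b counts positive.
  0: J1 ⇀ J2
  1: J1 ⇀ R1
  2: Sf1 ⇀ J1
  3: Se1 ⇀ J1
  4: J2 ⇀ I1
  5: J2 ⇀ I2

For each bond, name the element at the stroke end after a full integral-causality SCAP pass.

#2 stroke at Sf1  (Sf1 (Sf) sets flow on bond)
#3 stroke at J1  (Se1 (Se) sets effort on bond)
#0 stroke at J2  (0-jn J1 has e-setter on 3)
#1 stroke at R1  (J1: bond 3 brought effort, rest push out)
#4 stroke at I1  (0-jn J2 has e-setter on 0)
#5 stroke at I2  (J2: bond 0 brought effort, rest push out)

β0 stroke→J2
β1 stroke→R1
β2 stroke→Sf1
β3 stroke→J1
β4 stroke→I1
β5 stroke→I2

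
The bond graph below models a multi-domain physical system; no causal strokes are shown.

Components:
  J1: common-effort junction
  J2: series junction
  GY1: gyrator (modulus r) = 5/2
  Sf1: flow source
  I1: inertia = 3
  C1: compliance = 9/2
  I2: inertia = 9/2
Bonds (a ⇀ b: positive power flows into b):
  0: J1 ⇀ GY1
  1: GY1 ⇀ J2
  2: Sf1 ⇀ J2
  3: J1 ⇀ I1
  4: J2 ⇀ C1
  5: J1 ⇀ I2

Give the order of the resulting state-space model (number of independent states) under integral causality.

3  (C1, I1, I2 all integral)

#2 stroke→Sf1  (source Sf1 imposes f)
#1 stroke→J2  (1-jn J2 has f-setter on 2)
#4 stroke→J2  (1-jn J2 has f-setter on 2)
#0 stroke→J1  (GY GY1: same side as bond 1)
#3 stroke→I1  (J1: bond 0 brought effort, rest push out)
#5 stroke→I2  (J1: bond 0 brought effort, rest push out)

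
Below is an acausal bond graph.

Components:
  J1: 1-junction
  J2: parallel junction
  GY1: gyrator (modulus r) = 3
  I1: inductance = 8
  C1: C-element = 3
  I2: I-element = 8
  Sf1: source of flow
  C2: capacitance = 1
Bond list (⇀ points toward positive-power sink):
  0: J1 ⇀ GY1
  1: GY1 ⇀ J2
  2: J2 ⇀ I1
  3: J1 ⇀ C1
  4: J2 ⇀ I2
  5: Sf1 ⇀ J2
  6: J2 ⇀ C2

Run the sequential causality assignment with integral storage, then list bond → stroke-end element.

#5 stroke→Sf1  (Sf1 fixes flow; stroke at Sf1)
#2 stroke→I1  (I1 outputs flow p/I1)
#3 stroke→J1  (C1: C, integral causality)
#0 stroke→GY1  (closing 1-jn rule on J1)
#1 stroke→GY1  (GY1: gyrator matches bond 0)
#4 stroke→I2  (I2: I, integral causality)
#6 stroke→J2  (only one effort-in slot at J2)

β0 stroke→GY1
β1 stroke→GY1
β2 stroke→I1
β3 stroke→J1
β4 stroke→I2
β5 stroke→Sf1
β6 stroke→J2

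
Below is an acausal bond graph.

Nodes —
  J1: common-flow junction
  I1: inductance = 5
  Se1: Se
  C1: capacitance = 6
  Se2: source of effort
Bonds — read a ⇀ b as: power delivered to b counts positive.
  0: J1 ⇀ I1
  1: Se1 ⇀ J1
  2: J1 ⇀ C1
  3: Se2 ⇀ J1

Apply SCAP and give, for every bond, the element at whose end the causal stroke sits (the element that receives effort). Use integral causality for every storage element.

β0 →I1
β1 →J1
β2 →J1
β3 →J1

#1 stroke at J1  (source Se1 imposes e)
#3 stroke at J1  (Se2 (Se) sets effort on bond)
#0 stroke at I1  (I1 outputs flow p/I1)
#2 stroke at J1  (J1 flow already set via bond 0)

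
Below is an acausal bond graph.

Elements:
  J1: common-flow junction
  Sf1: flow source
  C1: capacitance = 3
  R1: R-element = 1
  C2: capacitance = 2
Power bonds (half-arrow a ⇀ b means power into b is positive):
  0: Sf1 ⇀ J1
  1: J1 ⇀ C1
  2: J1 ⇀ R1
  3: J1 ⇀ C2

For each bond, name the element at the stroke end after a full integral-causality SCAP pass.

#0 stroke→Sf1  (Sf1 (Sf) sets flow on bond)
#1 stroke→J1  (J1 flow already set via bond 0)
#2 stroke→J1  (common-f at J1 fixed by 0)
#3 stroke→J1  (J1: bond 0 brought flow, rest push out)

bond 0 →Sf1
bond 1 →J1
bond 2 →J1
bond 3 →J1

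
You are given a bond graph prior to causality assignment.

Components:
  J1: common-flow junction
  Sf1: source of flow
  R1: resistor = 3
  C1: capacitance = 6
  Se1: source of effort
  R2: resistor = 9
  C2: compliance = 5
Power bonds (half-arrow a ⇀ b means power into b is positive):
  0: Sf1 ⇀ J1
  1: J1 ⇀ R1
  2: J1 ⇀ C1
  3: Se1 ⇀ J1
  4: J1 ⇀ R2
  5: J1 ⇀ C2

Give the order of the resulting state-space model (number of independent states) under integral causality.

#0 →Sf1  (Sf1: flow source, stroke at near end)
#3 →J1  (Se1 (Se) sets effort on bond)
#1 →J1  (J1 flow already set via bond 0)
#2 →J1  (J1 flow already set via bond 0)
#4 →J1  (J1 flow already set via bond 0)
#5 →J1  (J1 flow already set via bond 0)

2  (C1, C2 all integral)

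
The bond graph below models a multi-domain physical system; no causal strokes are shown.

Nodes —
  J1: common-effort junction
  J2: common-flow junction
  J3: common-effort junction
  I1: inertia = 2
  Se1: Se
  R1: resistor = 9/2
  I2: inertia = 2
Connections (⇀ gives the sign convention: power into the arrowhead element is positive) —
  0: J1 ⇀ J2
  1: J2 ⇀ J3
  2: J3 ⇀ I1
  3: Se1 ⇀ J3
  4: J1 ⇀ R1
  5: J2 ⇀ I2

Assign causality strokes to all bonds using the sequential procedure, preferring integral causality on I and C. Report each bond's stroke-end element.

#0 →J2
#1 →J2
#2 →I1
#3 →J3
#4 →J1
#5 →I2

#3 stroke→J3  (Se1 (Se) sets effort on bond)
#1 stroke→J2  (0-jn J3 has e-setter on 3)
#2 stroke→I1  (common-e at J3 fixed by 3)
#5 stroke→I2  (prefer integral on I2)
#0 stroke→J2  (common-f at J2 fixed by 5)
#4 stroke→J1  (J1: last free bond brings effort in)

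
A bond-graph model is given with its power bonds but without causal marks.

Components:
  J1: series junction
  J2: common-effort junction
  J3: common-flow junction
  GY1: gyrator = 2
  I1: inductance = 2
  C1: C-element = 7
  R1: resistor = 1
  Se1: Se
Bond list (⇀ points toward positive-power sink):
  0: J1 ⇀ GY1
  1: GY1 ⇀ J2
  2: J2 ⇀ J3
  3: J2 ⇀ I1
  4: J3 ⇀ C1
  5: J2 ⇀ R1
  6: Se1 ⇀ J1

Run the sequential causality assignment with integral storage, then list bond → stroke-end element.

bond 0 stroke at GY1
bond 1 stroke at GY1
bond 2 stroke at J2
bond 3 stroke at I1
bond 4 stroke at J3
bond 5 stroke at R1
bond 6 stroke at J1

b6 stroke at J1  (Se1: effort source, stroke at far end)
b0 stroke at GY1  (J1 needs exactly one f-in)
b1 stroke at GY1  (through GY1, causality inverts; strokes same side of GY1)
b3 stroke at I1  (I1: I, integral causality)
b4 stroke at J3  (C1 outputs effort q/C1)
b2 stroke at J2  (J3 needs exactly one f-in)
b5 stroke at R1  (J2: bond 2 brought effort, rest push out)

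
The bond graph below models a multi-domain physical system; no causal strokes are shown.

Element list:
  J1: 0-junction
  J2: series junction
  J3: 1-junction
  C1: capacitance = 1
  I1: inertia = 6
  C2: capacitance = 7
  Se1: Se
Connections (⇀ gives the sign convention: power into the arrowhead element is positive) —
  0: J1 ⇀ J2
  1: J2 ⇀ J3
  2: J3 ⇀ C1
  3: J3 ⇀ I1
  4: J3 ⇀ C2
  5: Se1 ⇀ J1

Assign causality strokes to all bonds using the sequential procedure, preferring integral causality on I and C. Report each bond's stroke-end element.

bond 5 stroke→J1  (source Se1 imposes e)
bond 0 stroke→J2  (common-e at J1 fixed by 5)
bond 1 stroke→J3  (J2 needs exactly one f-in)
bond 2 stroke→J3  (C1 outputs effort q/C1)
bond 3 stroke→I1  (I1 integral (f out))
bond 4 stroke→J3  (J3: bond 3 brought flow, rest push out)

β0 |J2
β1 |J3
β2 |J3
β3 |I1
β4 |J3
β5 |J1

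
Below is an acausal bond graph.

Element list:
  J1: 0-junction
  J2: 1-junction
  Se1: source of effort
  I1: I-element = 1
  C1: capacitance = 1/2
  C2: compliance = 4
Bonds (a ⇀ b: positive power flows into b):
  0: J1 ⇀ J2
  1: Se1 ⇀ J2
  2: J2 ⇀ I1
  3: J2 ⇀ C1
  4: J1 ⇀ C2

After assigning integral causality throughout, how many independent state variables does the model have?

3  (C1, C2, I1 all integral)

β1 stroke at J2  (Se1 fixes effort; stroke away)
β2 stroke at I1  (I1: I, integral causality)
β0 stroke at J2  (common-f at J2 fixed by 2)
β3 stroke at J2  (common-f at J2 fixed by 2)
β4 stroke at J1  (closing 0-jn rule on J1)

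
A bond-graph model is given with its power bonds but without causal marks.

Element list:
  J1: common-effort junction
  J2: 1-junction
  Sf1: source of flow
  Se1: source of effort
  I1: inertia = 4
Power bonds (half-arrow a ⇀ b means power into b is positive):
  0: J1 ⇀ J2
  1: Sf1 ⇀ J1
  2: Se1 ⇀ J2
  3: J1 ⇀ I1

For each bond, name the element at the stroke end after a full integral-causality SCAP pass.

β0 |J1
β1 |Sf1
β2 |J2
β3 |I1

b1 →Sf1  (Sf1: flow source, stroke at near end)
b2 →J2  (source Se1 imposes e)
b0 →J1  (J2 needs exactly one f-in)
b3 →I1  (J1 effort already set via bond 0)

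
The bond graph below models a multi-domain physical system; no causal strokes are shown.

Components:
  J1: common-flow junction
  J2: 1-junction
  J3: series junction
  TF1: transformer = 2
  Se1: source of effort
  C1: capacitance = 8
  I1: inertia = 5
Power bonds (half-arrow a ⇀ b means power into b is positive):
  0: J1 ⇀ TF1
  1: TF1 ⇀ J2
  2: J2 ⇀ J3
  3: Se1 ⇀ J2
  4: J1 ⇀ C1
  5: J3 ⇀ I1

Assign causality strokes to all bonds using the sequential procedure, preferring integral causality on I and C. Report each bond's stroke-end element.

b0 |TF1
b1 |J2
b2 |J3
b3 |J2
b4 |J1
b5 |I1

#3 →J2  (source Se1 imposes e)
#4 →J1  (C1 integral (e out))
#0 →TF1  (closing 1-jn rule on J1)
#1 →J2  (TF TF1: opposite of bond 0)
#2 →J3  (J2 needs exactly one f-in)
#5 →I1  (J3: last free bond brings flow in)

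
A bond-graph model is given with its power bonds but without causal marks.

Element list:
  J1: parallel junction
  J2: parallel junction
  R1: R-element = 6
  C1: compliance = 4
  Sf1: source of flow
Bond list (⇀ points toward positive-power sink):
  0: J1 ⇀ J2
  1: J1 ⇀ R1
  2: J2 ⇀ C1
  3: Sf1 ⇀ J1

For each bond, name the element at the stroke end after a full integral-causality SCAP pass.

#3 stroke at Sf1  (Sf1: flow source, stroke at near end)
#2 stroke at J2  (C1 outputs effort q/C1)
#0 stroke at J1  (J2: bond 2 brought effort, rest push out)
#1 stroke at R1  (J1 effort already set via bond 0)

bond 0 |J1
bond 1 |R1
bond 2 |J2
bond 3 |Sf1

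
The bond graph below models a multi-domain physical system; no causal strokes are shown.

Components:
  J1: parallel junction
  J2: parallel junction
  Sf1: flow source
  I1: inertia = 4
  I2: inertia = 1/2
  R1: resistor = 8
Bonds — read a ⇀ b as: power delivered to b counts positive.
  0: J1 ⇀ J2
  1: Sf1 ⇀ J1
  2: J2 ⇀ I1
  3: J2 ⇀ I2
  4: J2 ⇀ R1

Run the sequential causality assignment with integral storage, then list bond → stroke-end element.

bond 1 stroke at Sf1  (Sf1 fixes flow; stroke at Sf1)
bond 0 stroke at J1  (only one effort-in slot at J1)
bond 2 stroke at I1  (I1 integral (f out))
bond 3 stroke at I2  (I2 integral (f out))
bond 4 stroke at J2  (J2 needs exactly one e-in)

b0 stroke at J1
b1 stroke at Sf1
b2 stroke at I1
b3 stroke at I2
b4 stroke at J2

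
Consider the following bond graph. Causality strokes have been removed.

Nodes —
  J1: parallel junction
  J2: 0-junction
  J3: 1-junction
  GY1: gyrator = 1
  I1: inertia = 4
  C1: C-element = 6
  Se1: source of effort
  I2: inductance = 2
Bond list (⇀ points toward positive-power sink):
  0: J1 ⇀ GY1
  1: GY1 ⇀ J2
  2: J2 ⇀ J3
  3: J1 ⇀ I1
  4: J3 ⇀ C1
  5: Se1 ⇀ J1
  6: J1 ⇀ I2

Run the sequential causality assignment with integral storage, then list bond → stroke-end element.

bond 0 |GY1
bond 1 |GY1
bond 2 |J2
bond 3 |I1
bond 4 |J3
bond 5 |J1
bond 6 |I2

#5 →J1  (Se1 fixes effort; stroke away)
#0 →GY1  (common-e at J1 fixed by 5)
#3 →I1  (0-jn J1 has e-setter on 5)
#6 →I2  (J1 effort already set via bond 5)
#1 →GY1  (through GY1, causality inverts; strokes same side of GY1)
#2 →J2  (closing 0-jn rule on J2)
#4 →J3  (J3: bond 2 brought flow, rest push out)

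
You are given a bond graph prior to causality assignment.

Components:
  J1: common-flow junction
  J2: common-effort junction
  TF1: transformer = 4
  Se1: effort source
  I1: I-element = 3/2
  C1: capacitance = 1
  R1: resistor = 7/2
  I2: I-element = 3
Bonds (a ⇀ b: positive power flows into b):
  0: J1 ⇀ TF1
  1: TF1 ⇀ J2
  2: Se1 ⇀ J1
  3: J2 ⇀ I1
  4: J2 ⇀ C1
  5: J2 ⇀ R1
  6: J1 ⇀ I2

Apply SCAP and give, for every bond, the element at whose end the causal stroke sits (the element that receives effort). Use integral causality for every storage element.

#2 |J1  (Se1 fixes effort; stroke away)
#3 |I1  (I1: I, integral causality)
#4 |J2  (prefer integral on C1)
#1 |TF1  (J2: bond 4 brought effort, rest push out)
#5 |R1  (0-jn J2 has e-setter on 4)
#0 |J1  (TF1 one-in-one-out from 1)
#6 |I2  (closing 1-jn rule on J1)

b0 stroke at J1
b1 stroke at TF1
b2 stroke at J1
b3 stroke at I1
b4 stroke at J2
b5 stroke at R1
b6 stroke at I2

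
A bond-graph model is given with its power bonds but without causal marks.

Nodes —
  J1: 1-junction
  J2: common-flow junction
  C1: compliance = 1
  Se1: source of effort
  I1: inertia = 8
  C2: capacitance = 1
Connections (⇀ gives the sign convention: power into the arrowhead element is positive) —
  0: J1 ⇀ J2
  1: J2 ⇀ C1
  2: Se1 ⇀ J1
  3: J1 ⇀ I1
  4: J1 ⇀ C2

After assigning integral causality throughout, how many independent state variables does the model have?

3  (C1, C2, I1 all integral)

b2 stroke at J1  (Se1 fixes effort; stroke away)
b1 stroke at J2  (C1 outputs effort q/C1)
b0 stroke at J1  (closing 1-jn rule on J2)
b3 stroke at I1  (prefer integral on I1)
b4 stroke at J1  (J1 flow already set via bond 3)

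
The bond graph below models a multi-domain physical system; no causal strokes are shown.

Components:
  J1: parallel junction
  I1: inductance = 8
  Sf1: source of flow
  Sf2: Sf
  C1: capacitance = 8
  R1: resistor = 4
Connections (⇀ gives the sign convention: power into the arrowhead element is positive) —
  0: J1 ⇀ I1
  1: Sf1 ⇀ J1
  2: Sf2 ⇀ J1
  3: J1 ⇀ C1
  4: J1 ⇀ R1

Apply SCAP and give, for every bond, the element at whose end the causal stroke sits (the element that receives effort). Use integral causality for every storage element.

#1 stroke→Sf1  (Sf1 (Sf) sets flow on bond)
#2 stroke→Sf2  (Sf2 fixes flow; stroke at Sf2)
#0 stroke→I1  (I1: I, integral causality)
#3 stroke→J1  (C1: C, integral causality)
#4 stroke→R1  (J1 effort already set via bond 3)

b0 |I1
b1 |Sf1
b2 |Sf2
b3 |J1
b4 |R1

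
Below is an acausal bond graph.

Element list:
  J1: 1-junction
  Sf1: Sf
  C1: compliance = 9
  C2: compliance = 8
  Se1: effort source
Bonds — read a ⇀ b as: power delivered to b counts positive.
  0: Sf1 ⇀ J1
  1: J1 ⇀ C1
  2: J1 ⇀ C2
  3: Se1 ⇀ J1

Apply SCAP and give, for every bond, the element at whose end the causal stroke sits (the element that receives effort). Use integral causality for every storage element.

b0 stroke→Sf1
b1 stroke→J1
b2 stroke→J1
b3 stroke→J1

b0 |Sf1  (Sf1: flow source, stroke at near end)
b3 |J1  (Se1 (Se) sets effort on bond)
b1 |J1  (J1: bond 0 brought flow, rest push out)
b2 |J1  (common-f at J1 fixed by 0)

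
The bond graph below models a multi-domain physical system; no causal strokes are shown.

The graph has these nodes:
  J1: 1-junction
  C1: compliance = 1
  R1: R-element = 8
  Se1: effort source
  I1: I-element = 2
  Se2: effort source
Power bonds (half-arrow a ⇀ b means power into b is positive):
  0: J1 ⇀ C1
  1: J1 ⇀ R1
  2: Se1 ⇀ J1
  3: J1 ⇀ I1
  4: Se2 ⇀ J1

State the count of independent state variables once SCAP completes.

β2 →J1  (Se1 (Se) sets effort on bond)
β4 →J1  (Se2 (Se) sets effort on bond)
β0 →J1  (prefer integral on C1)
β3 →I1  (I1 outputs flow p/I1)
β1 →J1  (1-jn J1 has f-setter on 3)

2  (C1, I1 all integral)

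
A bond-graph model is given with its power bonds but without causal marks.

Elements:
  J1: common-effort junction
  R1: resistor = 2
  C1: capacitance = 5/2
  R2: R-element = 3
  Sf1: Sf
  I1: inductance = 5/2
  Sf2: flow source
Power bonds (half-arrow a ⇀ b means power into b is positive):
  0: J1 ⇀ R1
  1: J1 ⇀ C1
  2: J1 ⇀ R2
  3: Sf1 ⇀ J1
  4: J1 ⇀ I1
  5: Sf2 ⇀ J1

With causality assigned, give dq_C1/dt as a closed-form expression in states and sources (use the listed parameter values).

dq_C1/dt = F_Sf1 + F_Sf2 - 2*p_I1/5 - q_C1/3

b3 stroke→Sf1  (Sf1 (Sf) sets flow on bond)
b5 stroke→Sf2  (Sf2 (Sf) sets flow on bond)
b1 stroke→J1  (prefer integral on C1)
b0 stroke→R1  (J1: bond 1 brought effort, rest push out)
b2 stroke→R2  (J1: bond 1 brought effort, rest push out)
b4 stroke→I1  (0-jn J1 has e-setter on 1)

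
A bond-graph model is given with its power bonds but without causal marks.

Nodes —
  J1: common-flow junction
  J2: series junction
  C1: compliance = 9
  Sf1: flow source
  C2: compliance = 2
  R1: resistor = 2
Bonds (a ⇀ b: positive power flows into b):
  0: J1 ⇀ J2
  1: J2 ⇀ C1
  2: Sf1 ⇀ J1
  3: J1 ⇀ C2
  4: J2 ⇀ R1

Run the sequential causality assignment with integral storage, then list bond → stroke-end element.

b2 →Sf1  (Sf1: flow source, stroke at near end)
b0 →J1  (common-f at J1 fixed by 2)
b3 →J1  (1-jn J1 has f-setter on 2)
b1 →J2  (J2: bond 0 brought flow, rest push out)
b4 →J2  (common-f at J2 fixed by 0)

β0 |J1
β1 |J2
β2 |Sf1
β3 |J1
β4 |J2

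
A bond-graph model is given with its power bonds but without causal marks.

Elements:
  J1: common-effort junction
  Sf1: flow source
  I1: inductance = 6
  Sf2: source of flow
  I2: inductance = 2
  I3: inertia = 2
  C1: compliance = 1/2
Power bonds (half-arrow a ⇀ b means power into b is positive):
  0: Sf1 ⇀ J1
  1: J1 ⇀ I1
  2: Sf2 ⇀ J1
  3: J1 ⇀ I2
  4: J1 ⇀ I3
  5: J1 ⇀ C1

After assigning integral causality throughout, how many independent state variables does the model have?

4  (C1, I1, I2, I3 all integral)

#0 stroke at Sf1  (Sf1: flow source, stroke at near end)
#2 stroke at Sf2  (source Sf2 imposes f)
#1 stroke at I1  (I1 outputs flow p/I1)
#3 stroke at I2  (I2 integral (f out))
#4 stroke at I3  (prefer integral on I3)
#5 stroke at J1  (only one effort-in slot at J1)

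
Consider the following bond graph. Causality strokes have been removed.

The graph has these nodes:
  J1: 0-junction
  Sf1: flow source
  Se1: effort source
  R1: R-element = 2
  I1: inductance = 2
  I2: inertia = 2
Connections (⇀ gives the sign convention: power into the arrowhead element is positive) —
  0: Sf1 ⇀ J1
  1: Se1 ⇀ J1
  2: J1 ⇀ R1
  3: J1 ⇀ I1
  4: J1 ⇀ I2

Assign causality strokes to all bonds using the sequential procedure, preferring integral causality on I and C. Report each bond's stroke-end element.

b0 stroke at Sf1  (Sf1 fixes flow; stroke at Sf1)
b1 stroke at J1  (Se1 (Se) sets effort on bond)
b2 stroke at R1  (0-jn J1 has e-setter on 1)
b3 stroke at I1  (common-e at J1 fixed by 1)
b4 stroke at I2  (0-jn J1 has e-setter on 1)

β0 stroke at Sf1
β1 stroke at J1
β2 stroke at R1
β3 stroke at I1
β4 stroke at I2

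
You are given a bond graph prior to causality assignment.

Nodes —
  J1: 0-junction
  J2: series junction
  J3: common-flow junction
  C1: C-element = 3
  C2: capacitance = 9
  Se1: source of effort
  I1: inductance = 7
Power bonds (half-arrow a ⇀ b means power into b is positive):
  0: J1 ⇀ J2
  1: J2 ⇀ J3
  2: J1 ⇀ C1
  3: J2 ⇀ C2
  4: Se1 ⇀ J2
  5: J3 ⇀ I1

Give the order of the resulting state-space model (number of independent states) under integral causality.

β4 →J2  (Se1 fixes effort; stroke away)
β2 →J1  (C1 outputs effort q/C1)
β0 →J2  (0-jn J1 has e-setter on 2)
β3 →J2  (prefer integral on C2)
β1 →J3  (closing 1-jn rule on J2)
β5 →I1  (closing 1-jn rule on J3)

3  (C1, C2, I1 all integral)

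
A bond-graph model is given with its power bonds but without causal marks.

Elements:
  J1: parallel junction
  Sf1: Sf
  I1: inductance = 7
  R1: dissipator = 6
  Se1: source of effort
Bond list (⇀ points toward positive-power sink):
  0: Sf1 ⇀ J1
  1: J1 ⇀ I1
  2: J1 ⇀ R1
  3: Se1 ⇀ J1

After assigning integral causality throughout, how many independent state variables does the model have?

b0 →Sf1  (source Sf1 imposes f)
b3 →J1  (source Se1 imposes e)
b1 →I1  (J1: bond 3 brought effort, rest push out)
b2 →R1  (0-jn J1 has e-setter on 3)

1  (I1 all integral)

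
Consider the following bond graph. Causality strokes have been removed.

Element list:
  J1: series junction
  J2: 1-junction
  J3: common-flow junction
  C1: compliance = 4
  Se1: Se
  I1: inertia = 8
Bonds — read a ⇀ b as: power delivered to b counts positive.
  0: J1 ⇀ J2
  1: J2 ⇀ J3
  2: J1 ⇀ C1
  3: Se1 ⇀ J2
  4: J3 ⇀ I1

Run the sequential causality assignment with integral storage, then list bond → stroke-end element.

β0 stroke→J2
β1 stroke→J3
β2 stroke→J1
β3 stroke→J2
β4 stroke→I1

#3 stroke→J2  (Se1 fixes effort; stroke away)
#2 stroke→J1  (C1 outputs effort q/C1)
#0 stroke→J2  (J1 needs exactly one f-in)
#1 stroke→J3  (only one flow-in slot at J2)
#4 stroke→I1  (J3: last free bond brings flow in)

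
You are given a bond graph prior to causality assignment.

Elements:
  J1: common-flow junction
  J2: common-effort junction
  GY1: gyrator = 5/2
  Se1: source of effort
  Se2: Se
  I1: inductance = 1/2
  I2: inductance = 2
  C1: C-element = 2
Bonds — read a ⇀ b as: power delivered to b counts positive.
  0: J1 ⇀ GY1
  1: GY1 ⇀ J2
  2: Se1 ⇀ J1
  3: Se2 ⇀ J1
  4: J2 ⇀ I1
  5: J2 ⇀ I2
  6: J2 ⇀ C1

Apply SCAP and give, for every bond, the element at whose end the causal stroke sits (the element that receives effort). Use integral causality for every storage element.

bond 2 |J1  (Se1 (Se) sets effort on bond)
bond 3 |J1  (Se2 (Se) sets effort on bond)
bond 0 |GY1  (J1 needs exactly one f-in)
bond 1 |GY1  (GY1 both-in/both-out from 0)
bond 4 |I1  (I1: I, integral causality)
bond 5 |I2  (I2 outputs flow p/I2)
bond 6 |J2  (closing 0-jn rule on J2)

β0 →GY1
β1 →GY1
β2 →J1
β3 →J1
β4 →I1
β5 →I2
β6 →J2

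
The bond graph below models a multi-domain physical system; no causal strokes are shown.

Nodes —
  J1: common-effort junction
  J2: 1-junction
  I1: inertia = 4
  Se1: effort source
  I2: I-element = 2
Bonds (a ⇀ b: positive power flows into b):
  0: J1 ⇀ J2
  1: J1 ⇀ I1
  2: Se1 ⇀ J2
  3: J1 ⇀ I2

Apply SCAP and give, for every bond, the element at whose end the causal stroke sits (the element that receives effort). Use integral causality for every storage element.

b2 stroke→J2  (Se1: effort source, stroke at far end)
b0 stroke→J1  (J2 needs exactly one f-in)
b1 stroke→I1  (J1 effort already set via bond 0)
b3 stroke→I2  (0-jn J1 has e-setter on 0)

bond 0 →J1
bond 1 →I1
bond 2 →J2
bond 3 →I2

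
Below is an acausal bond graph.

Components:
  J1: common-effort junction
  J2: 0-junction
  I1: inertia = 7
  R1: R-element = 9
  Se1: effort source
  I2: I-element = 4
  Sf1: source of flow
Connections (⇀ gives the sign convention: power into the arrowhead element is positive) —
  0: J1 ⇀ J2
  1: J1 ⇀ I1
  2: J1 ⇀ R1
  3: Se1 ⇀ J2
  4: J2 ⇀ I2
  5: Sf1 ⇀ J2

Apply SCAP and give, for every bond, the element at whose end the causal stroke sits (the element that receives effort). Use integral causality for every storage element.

b3 |J2  (source Se1 imposes e)
b5 |Sf1  (Sf1 fixes flow; stroke at Sf1)
b0 |J1  (common-e at J2 fixed by 3)
b4 |I2  (J2: bond 3 brought effort, rest push out)
b1 |I1  (common-e at J1 fixed by 0)
b2 |R1  (J1 effort already set via bond 0)

b0 stroke at J1
b1 stroke at I1
b2 stroke at R1
b3 stroke at J2
b4 stroke at I2
b5 stroke at Sf1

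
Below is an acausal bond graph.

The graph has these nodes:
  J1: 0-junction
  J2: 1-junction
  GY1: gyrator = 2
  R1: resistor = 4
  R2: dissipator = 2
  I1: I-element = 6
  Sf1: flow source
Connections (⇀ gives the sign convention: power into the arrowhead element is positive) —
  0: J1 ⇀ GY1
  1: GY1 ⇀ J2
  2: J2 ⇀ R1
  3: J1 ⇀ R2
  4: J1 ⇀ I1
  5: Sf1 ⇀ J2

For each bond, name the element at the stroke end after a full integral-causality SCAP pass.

bond 0 |J1
bond 1 |J2
bond 2 |J2
bond 3 |R2
bond 4 |I1
bond 5 |Sf1

β5 →Sf1  (Sf1 (Sf) sets flow on bond)
β1 →J2  (J2: bond 5 brought flow, rest push out)
β2 →J2  (1-jn J2 has f-setter on 5)
β0 →J1  (through GY1, causality inverts; strokes same side of GY1)
β3 →R2  (J1: bond 0 brought effort, rest push out)
β4 →I1  (J1 effort already set via bond 0)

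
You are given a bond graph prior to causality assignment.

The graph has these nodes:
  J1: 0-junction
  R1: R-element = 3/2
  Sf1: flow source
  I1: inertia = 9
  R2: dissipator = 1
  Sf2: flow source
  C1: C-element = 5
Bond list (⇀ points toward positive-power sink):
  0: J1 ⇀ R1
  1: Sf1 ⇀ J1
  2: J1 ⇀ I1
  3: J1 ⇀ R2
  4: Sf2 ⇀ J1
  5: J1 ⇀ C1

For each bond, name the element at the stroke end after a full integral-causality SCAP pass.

#0 stroke→R1
#1 stroke→Sf1
#2 stroke→I1
#3 stroke→R2
#4 stroke→Sf2
#5 stroke→J1

β1 stroke→Sf1  (Sf1 (Sf) sets flow on bond)
β4 stroke→Sf2  (Sf2: flow source, stroke at near end)
β2 stroke→I1  (I1 outputs flow p/I1)
β5 stroke→J1  (C1 integral (e out))
β0 stroke→R1  (J1: bond 5 brought effort, rest push out)
β3 stroke→R2  (J1 effort already set via bond 5)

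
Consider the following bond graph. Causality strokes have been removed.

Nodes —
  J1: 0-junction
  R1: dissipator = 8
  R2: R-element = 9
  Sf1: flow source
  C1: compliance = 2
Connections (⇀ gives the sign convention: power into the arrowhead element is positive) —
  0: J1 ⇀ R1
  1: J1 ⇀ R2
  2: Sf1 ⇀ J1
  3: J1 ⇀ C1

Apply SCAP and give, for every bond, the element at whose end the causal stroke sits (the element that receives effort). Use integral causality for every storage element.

b2 stroke→Sf1  (Sf1 (Sf) sets flow on bond)
b3 stroke→J1  (C1 integral (e out))
b0 stroke→R1  (J1: bond 3 brought effort, rest push out)
b1 stroke→R2  (0-jn J1 has e-setter on 3)

bond 0 stroke→R1
bond 1 stroke→R2
bond 2 stroke→Sf1
bond 3 stroke→J1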